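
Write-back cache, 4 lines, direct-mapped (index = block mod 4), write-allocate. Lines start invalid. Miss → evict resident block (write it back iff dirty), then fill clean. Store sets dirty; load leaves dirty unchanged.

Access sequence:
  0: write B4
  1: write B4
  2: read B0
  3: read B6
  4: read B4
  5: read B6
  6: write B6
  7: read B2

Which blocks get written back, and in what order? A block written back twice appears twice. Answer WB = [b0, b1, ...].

0: W B4 -> L0 miss  d=D]
1: W B4 -> L0 hit  d=D]
2: R B0 -> L0 miss wb->B4  d=-]
3: R B6 -> L2 miss  d=-]
4: R B4 -> L0 miss  d=-]
5: R B6 -> L2 hit  d=-]
6: W B6 -> L2 hit  d=D]
7: R B2 -> L2 miss wb->B6  d=-]

WB = [4, 6]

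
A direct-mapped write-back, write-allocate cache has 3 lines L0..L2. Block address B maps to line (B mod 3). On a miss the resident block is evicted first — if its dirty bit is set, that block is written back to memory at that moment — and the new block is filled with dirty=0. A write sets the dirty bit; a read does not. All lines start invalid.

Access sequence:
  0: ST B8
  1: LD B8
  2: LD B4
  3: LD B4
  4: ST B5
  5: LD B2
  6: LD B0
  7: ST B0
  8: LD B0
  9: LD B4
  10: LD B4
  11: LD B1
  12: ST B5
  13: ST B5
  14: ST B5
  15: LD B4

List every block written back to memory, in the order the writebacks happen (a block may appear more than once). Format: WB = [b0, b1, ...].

0: W B8 → L2 miss [D]
1: R B8 → L2 hit [D]
2: R B4 → L1 miss [-]
3: R B4 → L1 hit [-]
4: W B5 → L2 miss wb→B8 [D]
5: R B2 → L2 miss wb→B5 [-]
6: R B0 → L0 miss [-]
7: W B0 → L0 hit [D]
8: R B0 → L0 hit [D]
9: R B4 → L1 hit [-]
10: R B4 → L1 hit [-]
11: R B1 → L1 miss [-]
12: W B5 → L2 miss [D]
13: W B5 → L2 hit [D]
14: W B5 → L2 hit [D]
15: R B4 → L1 miss [-]

WB = [8, 5]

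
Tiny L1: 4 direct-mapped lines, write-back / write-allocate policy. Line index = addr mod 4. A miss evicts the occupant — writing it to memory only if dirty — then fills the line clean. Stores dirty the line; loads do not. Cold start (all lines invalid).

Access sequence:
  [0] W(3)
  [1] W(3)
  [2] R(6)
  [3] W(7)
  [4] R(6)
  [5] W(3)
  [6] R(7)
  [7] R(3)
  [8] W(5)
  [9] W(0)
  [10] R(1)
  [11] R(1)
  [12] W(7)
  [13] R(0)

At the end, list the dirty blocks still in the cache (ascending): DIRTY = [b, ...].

  0 | W B3 → L3 miss [D]
  1 | W B3 → L3 hit [D]
  2 | R B6 → L2 miss [-]
  3 | W B7 → L3 miss wb→B3 [D]
  4 | R B6 → L2 hit [-]
  5 | W B3 → L3 miss wb→B7 [D]
  6 | R B7 → L3 miss wb→B3 [-]
  7 | R B3 → L3 miss [-]
  8 | W B5 → L1 miss [D]
  9 | W B0 → L0 miss [D]
  10 | R B1 → L1 miss wb→B5 [-]
  11 | R B1 → L1 hit [-]
  12 | W B7 → L3 miss [D]
  13 | R B0 → L0 hit [D]

DIRTY = [0, 7]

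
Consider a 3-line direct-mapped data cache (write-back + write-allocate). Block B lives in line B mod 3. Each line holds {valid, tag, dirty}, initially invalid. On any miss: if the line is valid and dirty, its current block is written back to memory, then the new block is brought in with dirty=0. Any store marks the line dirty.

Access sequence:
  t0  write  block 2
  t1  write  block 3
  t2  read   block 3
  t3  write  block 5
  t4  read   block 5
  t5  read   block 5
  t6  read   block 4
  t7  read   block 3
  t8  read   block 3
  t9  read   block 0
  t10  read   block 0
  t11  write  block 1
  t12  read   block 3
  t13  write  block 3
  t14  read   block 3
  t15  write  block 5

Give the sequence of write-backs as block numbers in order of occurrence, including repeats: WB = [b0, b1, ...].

0: W B2 → L2 miss [D]
1: W B3 → L0 miss [D]
2: R B3 → L0 hit [D]
3: W B5 → L2 miss wb→B2 [D]
4: R B5 → L2 hit [D]
5: R B5 → L2 hit [D]
6: R B4 → L1 miss [-]
7: R B3 → L0 hit [D]
8: R B3 → L0 hit [D]
9: R B0 → L0 miss wb→B3 [-]
10: R B0 → L0 hit [-]
11: W B1 → L1 miss [D]
12: R B3 → L0 miss [-]
13: W B3 → L0 hit [D]
14: R B3 → L0 hit [D]
15: W B5 → L2 hit [D]

WB = [2, 3]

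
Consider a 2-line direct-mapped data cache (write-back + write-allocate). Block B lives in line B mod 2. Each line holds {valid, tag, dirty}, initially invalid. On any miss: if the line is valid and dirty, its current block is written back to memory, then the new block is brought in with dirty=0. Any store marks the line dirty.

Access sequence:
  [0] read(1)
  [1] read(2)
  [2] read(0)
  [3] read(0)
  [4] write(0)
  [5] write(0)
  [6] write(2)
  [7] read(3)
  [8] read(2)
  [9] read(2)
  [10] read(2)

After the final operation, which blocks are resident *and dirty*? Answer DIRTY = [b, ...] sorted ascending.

  0 | R B1 → L1 miss [-]
  1 | R B2 → L0 miss [-]
  2 | R B0 → L0 miss [-]
  3 | R B0 → L0 hit [-]
  4 | W B0 → L0 hit [D]
  5 | W B0 → L0 hit [D]
  6 | W B2 → L0 miss wb→B0 [D]
  7 | R B3 → L1 miss [-]
  8 | R B2 → L0 hit [D]
  9 | R B2 → L0 hit [D]
  10 | R B2 → L0 hit [D]

DIRTY = [2]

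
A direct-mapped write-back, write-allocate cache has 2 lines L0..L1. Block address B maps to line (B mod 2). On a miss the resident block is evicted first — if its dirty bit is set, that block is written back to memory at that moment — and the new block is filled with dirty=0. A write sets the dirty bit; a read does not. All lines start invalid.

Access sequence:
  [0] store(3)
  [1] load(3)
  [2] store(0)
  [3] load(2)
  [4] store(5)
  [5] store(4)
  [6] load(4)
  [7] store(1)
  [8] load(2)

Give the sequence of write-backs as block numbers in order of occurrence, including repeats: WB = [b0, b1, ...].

WB = [0, 3, 5, 4]

0: W B3 -> L1 miss  d=D]
1: R B3 -> L1 hit  d=D]
2: W B0 -> L0 miss  d=D]
3: R B2 -> L0 miss wb->B0  d=-]
4: W B5 -> L1 miss wb->B3  d=D]
5: W B4 -> L0 miss  d=D]
6: R B4 -> L0 hit  d=D]
7: W B1 -> L1 miss wb->B5  d=D]
8: R B2 -> L0 miss wb->B4  d=-]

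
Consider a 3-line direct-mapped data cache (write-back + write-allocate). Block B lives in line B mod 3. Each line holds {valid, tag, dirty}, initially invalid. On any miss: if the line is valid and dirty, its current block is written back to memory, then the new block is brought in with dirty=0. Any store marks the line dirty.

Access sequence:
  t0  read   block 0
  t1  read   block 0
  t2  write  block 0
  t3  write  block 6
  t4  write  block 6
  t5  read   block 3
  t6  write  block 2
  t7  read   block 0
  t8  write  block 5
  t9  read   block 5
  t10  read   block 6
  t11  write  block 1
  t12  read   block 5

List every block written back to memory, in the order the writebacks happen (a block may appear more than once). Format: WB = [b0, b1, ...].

0: R B0 -> L0 miss  d=-]
1: R B0 -> L0 hit  d=-]
2: W B0 -> L0 hit  d=D]
3: W B6 -> L0 miss wb->B0  d=D]
4: W B6 -> L0 hit  d=D]
5: R B3 -> L0 miss wb->B6  d=-]
6: W B2 -> L2 miss  d=D]
7: R B0 -> L0 miss  d=-]
8: W B5 -> L2 miss wb->B2  d=D]
9: R B5 -> L2 hit  d=D]
10: R B6 -> L0 miss  d=-]
11: W B1 -> L1 miss  d=D]
12: R B5 -> L2 hit  d=D]

WB = [0, 6, 2]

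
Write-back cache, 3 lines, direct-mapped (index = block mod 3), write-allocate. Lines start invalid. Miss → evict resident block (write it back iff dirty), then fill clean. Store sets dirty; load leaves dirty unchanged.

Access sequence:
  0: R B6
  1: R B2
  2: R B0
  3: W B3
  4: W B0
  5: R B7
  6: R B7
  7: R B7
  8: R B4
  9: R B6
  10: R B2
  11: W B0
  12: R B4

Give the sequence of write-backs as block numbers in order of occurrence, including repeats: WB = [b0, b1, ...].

0: R B6 -> L0 miss  d=-]
1: R B2 -> L2 miss  d=-]
2: R B0 -> L0 miss  d=-]
3: W B3 -> L0 miss  d=D]
4: W B0 -> L0 miss wb->B3  d=D]
5: R B7 -> L1 miss  d=-]
6: R B7 -> L1 hit  d=-]
7: R B7 -> L1 hit  d=-]
8: R B4 -> L1 miss  d=-]
9: R B6 -> L0 miss wb->B0  d=-]
10: R B2 -> L2 hit  d=-]
11: W B0 -> L0 miss  d=D]
12: R B4 -> L1 hit  d=-]

WB = [3, 0]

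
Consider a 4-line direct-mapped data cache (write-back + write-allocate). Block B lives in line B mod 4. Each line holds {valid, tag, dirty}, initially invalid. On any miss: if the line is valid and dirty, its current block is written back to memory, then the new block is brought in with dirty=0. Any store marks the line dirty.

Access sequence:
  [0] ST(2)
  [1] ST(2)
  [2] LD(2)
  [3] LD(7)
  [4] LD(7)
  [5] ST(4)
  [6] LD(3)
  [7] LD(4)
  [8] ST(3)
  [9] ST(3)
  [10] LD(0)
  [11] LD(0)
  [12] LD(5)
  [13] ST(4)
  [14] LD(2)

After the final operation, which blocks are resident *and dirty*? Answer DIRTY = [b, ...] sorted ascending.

DIRTY = [2, 3, 4]

0: W B2 -> L2 miss  d=D]
1: W B2 -> L2 hit  d=D]
2: R B2 -> L2 hit  d=D]
3: R B7 -> L3 miss  d=-]
4: R B7 -> L3 hit  d=-]
5: W B4 -> L0 miss  d=D]
6: R B3 -> L3 miss  d=-]
7: R B4 -> L0 hit  d=D]
8: W B3 -> L3 hit  d=D]
9: W B3 -> L3 hit  d=D]
10: R B0 -> L0 miss wb->B4  d=-]
11: R B0 -> L0 hit  d=-]
12: R B5 -> L1 miss  d=-]
13: W B4 -> L0 miss  d=D]
14: R B2 -> L2 hit  d=D]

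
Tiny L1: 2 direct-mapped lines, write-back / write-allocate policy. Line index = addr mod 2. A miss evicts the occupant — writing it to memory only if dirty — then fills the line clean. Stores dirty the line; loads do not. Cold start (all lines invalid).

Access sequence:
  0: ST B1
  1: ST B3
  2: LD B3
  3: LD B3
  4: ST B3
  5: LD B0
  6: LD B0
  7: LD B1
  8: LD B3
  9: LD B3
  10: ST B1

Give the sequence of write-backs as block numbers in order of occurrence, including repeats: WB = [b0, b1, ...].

WB = [1, 3]

  0 | W B1 → L1 miss [D]
  1 | W B3 → L1 miss wb→B1 [D]
  2 | R B3 → L1 hit [D]
  3 | R B3 → L1 hit [D]
  4 | W B3 → L1 hit [D]
  5 | R B0 → L0 miss [-]
  6 | R B0 → L0 hit [-]
  7 | R B1 → L1 miss wb→B3 [-]
  8 | R B3 → L1 miss [-]
  9 | R B3 → L1 hit [-]
  10 | W B1 → L1 miss [D]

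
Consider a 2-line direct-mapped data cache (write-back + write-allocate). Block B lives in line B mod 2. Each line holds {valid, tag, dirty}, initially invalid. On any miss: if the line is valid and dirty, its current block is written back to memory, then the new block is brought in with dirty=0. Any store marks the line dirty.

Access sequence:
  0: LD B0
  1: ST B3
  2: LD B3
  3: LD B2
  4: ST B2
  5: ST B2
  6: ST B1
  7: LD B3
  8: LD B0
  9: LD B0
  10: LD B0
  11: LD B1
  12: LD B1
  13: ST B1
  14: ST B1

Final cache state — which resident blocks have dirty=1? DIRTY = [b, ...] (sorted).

DIRTY = [1]

  0 | R B0 → L0 miss [-]
  1 | W B3 → L1 miss [D]
  2 | R B3 → L1 hit [D]
  3 | R B2 → L0 miss [-]
  4 | W B2 → L0 hit [D]
  5 | W B2 → L0 hit [D]
  6 | W B1 → L1 miss wb→B3 [D]
  7 | R B3 → L1 miss wb→B1 [-]
  8 | R B0 → L0 miss wb→B2 [-]
  9 | R B0 → L0 hit [-]
  10 | R B0 → L0 hit [-]
  11 | R B1 → L1 miss [-]
  12 | R B1 → L1 hit [-]
  13 | W B1 → L1 hit [D]
  14 | W B1 → L1 hit [D]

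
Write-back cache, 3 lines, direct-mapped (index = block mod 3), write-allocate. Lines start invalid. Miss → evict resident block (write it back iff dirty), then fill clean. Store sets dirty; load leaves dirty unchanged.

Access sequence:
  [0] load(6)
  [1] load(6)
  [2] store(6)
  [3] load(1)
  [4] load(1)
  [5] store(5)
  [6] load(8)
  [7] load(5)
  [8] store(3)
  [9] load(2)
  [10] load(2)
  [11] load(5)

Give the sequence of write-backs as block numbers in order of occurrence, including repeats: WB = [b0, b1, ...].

0: R B6 -> L0 miss  d=-]
1: R B6 -> L0 hit  d=-]
2: W B6 -> L0 hit  d=D]
3: R B1 -> L1 miss  d=-]
4: R B1 -> L1 hit  d=-]
5: W B5 -> L2 miss  d=D]
6: R B8 -> L2 miss wb->B5  d=-]
7: R B5 -> L2 miss  d=-]
8: W B3 -> L0 miss wb->B6  d=D]
9: R B2 -> L2 miss  d=-]
10: R B2 -> L2 hit  d=-]
11: R B5 -> L2 miss  d=-]

WB = [5, 6]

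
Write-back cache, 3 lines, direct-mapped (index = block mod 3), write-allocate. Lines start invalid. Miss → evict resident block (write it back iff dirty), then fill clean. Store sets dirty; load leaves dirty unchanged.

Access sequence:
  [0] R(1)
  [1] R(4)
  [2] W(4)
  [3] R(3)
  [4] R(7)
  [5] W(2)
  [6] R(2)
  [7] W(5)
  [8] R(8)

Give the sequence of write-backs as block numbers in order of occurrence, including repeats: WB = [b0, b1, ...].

0: R B1 → L1 miss [-]
1: R B4 → L1 miss [-]
2: W B4 → L1 hit [D]
3: R B3 → L0 miss [-]
4: R B7 → L1 miss wb→B4 [-]
5: W B2 → L2 miss [D]
6: R B2 → L2 hit [D]
7: W B5 → L2 miss wb→B2 [D]
8: R B8 → L2 miss wb→B5 [-]

WB = [4, 2, 5]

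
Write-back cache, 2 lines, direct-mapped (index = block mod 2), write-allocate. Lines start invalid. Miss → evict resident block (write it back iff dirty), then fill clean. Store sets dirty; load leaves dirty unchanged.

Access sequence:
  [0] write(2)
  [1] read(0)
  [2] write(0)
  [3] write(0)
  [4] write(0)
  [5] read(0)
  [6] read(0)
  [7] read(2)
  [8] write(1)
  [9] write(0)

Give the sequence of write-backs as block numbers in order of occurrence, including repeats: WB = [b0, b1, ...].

WB = [2, 0]

  0 | W B2 → L0 miss [D]
  1 | R B0 → L0 miss wb→B2 [-]
  2 | W B0 → L0 hit [D]
  3 | W B0 → L0 hit [D]
  4 | W B0 → L0 hit [D]
  5 | R B0 → L0 hit [D]
  6 | R B0 → L0 hit [D]
  7 | R B2 → L0 miss wb→B0 [-]
  8 | W B1 → L1 miss [D]
  9 | W B0 → L0 miss [D]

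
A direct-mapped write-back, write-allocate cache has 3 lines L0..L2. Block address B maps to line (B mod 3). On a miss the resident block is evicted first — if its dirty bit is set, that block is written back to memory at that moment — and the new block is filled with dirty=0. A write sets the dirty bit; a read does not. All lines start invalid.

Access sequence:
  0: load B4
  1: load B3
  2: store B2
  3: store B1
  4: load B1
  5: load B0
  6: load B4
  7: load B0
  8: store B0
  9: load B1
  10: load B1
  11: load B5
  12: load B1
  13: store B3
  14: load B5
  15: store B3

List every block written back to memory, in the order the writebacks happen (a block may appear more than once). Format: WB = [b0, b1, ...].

WB = [1, 2, 0]

0: R B4 -> L1 miss  d=-]
1: R B3 -> L0 miss  d=-]
2: W B2 -> L2 miss  d=D]
3: W B1 -> L1 miss  d=D]
4: R B1 -> L1 hit  d=D]
5: R B0 -> L0 miss  d=-]
6: R B4 -> L1 miss wb->B1  d=-]
7: R B0 -> L0 hit  d=-]
8: W B0 -> L0 hit  d=D]
9: R B1 -> L1 miss  d=-]
10: R B1 -> L1 hit  d=-]
11: R B5 -> L2 miss wb->B2  d=-]
12: R B1 -> L1 hit  d=-]
13: W B3 -> L0 miss wb->B0  d=D]
14: R B5 -> L2 hit  d=-]
15: W B3 -> L0 hit  d=D]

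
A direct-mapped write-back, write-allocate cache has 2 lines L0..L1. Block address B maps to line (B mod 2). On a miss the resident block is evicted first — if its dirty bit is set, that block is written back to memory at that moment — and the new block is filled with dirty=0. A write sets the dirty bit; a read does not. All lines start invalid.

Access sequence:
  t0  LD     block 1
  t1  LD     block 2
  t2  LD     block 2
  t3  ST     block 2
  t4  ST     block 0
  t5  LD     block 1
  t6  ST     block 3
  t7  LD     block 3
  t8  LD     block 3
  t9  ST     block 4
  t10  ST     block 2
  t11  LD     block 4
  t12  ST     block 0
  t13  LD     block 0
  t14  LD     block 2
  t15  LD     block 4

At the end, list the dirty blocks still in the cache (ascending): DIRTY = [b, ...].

  0 | R B1 → L1 miss [-]
  1 | R B2 → L0 miss [-]
  2 | R B2 → L0 hit [-]
  3 | W B2 → L0 hit [D]
  4 | W B0 → L0 miss wb→B2 [D]
  5 | R B1 → L1 hit [-]
  6 | W B3 → L1 miss [D]
  7 | R B3 → L1 hit [D]
  8 | R B3 → L1 hit [D]
  9 | W B4 → L0 miss wb→B0 [D]
  10 | W B2 → L0 miss wb→B4 [D]
  11 | R B4 → L0 miss wb→B2 [-]
  12 | W B0 → L0 miss [D]
  13 | R B0 → L0 hit [D]
  14 | R B2 → L0 miss wb→B0 [-]
  15 | R B4 → L0 miss [-]

DIRTY = [3]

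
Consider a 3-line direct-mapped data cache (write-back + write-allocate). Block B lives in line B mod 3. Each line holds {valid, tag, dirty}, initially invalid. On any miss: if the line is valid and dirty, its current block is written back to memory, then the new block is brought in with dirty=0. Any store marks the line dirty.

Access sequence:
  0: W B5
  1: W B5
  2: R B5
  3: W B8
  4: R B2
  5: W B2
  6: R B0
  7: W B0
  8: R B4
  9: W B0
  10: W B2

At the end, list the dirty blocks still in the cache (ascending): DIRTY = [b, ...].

  0 | W B5 → L2 miss [D]
  1 | W B5 → L2 hit [D]
  2 | R B5 → L2 hit [D]
  3 | W B8 → L2 miss wb→B5 [D]
  4 | R B2 → L2 miss wb→B8 [-]
  5 | W B2 → L2 hit [D]
  6 | R B0 → L0 miss [-]
  7 | W B0 → L0 hit [D]
  8 | R B4 → L1 miss [-]
  9 | W B0 → L0 hit [D]
  10 | W B2 → L2 hit [D]

DIRTY = [0, 2]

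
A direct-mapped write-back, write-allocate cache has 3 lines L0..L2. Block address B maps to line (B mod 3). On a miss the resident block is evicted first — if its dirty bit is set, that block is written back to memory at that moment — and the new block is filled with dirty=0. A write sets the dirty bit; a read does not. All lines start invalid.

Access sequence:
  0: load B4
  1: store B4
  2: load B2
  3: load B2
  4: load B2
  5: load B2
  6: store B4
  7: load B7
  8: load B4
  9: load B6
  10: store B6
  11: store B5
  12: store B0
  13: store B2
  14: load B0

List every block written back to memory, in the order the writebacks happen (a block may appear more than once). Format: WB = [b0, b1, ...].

0: R B4 → L1 miss [-]
1: W B4 → L1 hit [D]
2: R B2 → L2 miss [-]
3: R B2 → L2 hit [-]
4: R B2 → L2 hit [-]
5: R B2 → L2 hit [-]
6: W B4 → L1 hit [D]
7: R B7 → L1 miss wb→B4 [-]
8: R B4 → L1 miss [-]
9: R B6 → L0 miss [-]
10: W B6 → L0 hit [D]
11: W B5 → L2 miss [D]
12: W B0 → L0 miss wb→B6 [D]
13: W B2 → L2 miss wb→B5 [D]
14: R B0 → L0 hit [D]

WB = [4, 6, 5]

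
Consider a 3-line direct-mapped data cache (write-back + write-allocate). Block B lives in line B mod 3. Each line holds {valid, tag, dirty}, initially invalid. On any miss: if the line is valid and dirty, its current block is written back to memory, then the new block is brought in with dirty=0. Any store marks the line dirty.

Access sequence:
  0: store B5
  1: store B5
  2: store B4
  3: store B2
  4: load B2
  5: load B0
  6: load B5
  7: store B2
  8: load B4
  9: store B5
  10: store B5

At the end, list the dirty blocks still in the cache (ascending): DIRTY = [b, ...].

DIRTY = [4, 5]

0: W B5 -> L2 miss  d=D]
1: W B5 -> L2 hit  d=D]
2: W B4 -> L1 miss  d=D]
3: W B2 -> L2 miss wb->B5  d=D]
4: R B2 -> L2 hit  d=D]
5: R B0 -> L0 miss  d=-]
6: R B5 -> L2 miss wb->B2  d=-]
7: W B2 -> L2 miss  d=D]
8: R B4 -> L1 hit  d=D]
9: W B5 -> L2 miss wb->B2  d=D]
10: W B5 -> L2 hit  d=D]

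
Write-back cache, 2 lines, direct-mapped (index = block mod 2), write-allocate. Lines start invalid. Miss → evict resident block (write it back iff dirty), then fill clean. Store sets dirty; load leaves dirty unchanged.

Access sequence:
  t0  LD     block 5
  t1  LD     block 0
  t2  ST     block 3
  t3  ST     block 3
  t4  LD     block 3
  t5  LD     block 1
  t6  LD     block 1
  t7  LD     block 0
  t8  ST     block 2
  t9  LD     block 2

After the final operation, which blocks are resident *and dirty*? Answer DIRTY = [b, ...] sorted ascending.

0: R B5 -> L1 miss  d=-]
1: R B0 -> L0 miss  d=-]
2: W B3 -> L1 miss  d=D]
3: W B3 -> L1 hit  d=D]
4: R B3 -> L1 hit  d=D]
5: R B1 -> L1 miss wb->B3  d=-]
6: R B1 -> L1 hit  d=-]
7: R B0 -> L0 hit  d=-]
8: W B2 -> L0 miss  d=D]
9: R B2 -> L0 hit  d=D]

DIRTY = [2]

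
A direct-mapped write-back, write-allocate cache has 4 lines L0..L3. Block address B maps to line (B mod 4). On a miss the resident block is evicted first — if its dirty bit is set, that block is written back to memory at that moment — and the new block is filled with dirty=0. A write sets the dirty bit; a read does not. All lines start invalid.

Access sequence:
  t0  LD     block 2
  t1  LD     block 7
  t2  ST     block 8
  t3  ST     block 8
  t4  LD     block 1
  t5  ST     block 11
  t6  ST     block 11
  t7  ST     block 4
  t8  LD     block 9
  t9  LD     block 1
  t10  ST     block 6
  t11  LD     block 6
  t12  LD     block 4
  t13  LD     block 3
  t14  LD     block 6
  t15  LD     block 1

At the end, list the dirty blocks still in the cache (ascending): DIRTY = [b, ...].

DIRTY = [4, 6]

0: R B2 → L2 miss [-]
1: R B7 → L3 miss [-]
2: W B8 → L0 miss [D]
3: W B8 → L0 hit [D]
4: R B1 → L1 miss [-]
5: W B11 → L3 miss [D]
6: W B11 → L3 hit [D]
7: W B4 → L0 miss wb→B8 [D]
8: R B9 → L1 miss [-]
9: R B1 → L1 miss [-]
10: W B6 → L2 miss [D]
11: R B6 → L2 hit [D]
12: R B4 → L0 hit [D]
13: R B3 → L3 miss wb→B11 [-]
14: R B6 → L2 hit [D]
15: R B1 → L1 hit [-]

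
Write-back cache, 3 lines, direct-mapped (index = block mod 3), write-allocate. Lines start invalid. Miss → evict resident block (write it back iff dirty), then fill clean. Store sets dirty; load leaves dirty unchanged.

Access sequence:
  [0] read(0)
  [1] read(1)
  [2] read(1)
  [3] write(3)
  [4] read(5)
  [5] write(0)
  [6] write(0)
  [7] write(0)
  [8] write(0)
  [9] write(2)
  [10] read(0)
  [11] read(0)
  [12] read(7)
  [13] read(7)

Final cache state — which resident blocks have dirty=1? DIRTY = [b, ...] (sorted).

DIRTY = [0, 2]

0: R B0 → L0 miss [-]
1: R B1 → L1 miss [-]
2: R B1 → L1 hit [-]
3: W B3 → L0 miss [D]
4: R B5 → L2 miss [-]
5: W B0 → L0 miss wb→B3 [D]
6: W B0 → L0 hit [D]
7: W B0 → L0 hit [D]
8: W B0 → L0 hit [D]
9: W B2 → L2 miss [D]
10: R B0 → L0 hit [D]
11: R B0 → L0 hit [D]
12: R B7 → L1 miss [-]
13: R B7 → L1 hit [-]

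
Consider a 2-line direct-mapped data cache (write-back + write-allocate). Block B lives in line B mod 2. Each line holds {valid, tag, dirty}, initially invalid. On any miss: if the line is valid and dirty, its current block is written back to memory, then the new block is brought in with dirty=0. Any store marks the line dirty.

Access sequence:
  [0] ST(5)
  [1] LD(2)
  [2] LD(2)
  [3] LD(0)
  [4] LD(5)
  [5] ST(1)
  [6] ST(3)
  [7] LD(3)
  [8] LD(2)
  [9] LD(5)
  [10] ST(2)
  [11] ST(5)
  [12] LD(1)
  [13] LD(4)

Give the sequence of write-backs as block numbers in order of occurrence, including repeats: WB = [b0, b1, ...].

WB = [5, 1, 3, 5, 2]

0: W B5 -> L1 miss  d=D]
1: R B2 -> L0 miss  d=-]
2: R B2 -> L0 hit  d=-]
3: R B0 -> L0 miss  d=-]
4: R B5 -> L1 hit  d=D]
5: W B1 -> L1 miss wb->B5  d=D]
6: W B3 -> L1 miss wb->B1  d=D]
7: R B3 -> L1 hit  d=D]
8: R B2 -> L0 miss  d=-]
9: R B5 -> L1 miss wb->B3  d=-]
10: W B2 -> L0 hit  d=D]
11: W B5 -> L1 hit  d=D]
12: R B1 -> L1 miss wb->B5  d=-]
13: R B4 -> L0 miss wb->B2  d=-]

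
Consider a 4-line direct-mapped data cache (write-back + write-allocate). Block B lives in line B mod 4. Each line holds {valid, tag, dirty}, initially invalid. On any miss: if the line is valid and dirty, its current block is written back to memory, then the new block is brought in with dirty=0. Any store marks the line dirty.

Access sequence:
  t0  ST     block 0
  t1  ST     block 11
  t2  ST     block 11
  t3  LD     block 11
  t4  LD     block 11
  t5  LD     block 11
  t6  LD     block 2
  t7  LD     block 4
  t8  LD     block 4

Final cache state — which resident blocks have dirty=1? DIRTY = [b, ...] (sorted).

DIRTY = [11]

0: W B0 → L0 miss [D]
1: W B11 → L3 miss [D]
2: W B11 → L3 hit [D]
3: R B11 → L3 hit [D]
4: R B11 → L3 hit [D]
5: R B11 → L3 hit [D]
6: R B2 → L2 miss [-]
7: R B4 → L0 miss wb→B0 [-]
8: R B4 → L0 hit [-]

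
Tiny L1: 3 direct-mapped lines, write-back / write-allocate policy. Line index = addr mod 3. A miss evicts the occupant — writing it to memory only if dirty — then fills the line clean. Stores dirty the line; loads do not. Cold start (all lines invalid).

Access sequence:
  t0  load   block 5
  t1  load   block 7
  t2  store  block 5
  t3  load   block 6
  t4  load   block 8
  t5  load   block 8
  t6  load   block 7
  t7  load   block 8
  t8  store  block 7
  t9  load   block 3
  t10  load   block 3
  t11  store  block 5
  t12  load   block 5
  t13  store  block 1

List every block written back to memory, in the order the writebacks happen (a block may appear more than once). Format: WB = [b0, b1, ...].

0: R B5 → L2 miss [-]
1: R B7 → L1 miss [-]
2: W B5 → L2 hit [D]
3: R B6 → L0 miss [-]
4: R B8 → L2 miss wb→B5 [-]
5: R B8 → L2 hit [-]
6: R B7 → L1 hit [-]
7: R B8 → L2 hit [-]
8: W B7 → L1 hit [D]
9: R B3 → L0 miss [-]
10: R B3 → L0 hit [-]
11: W B5 → L2 miss [D]
12: R B5 → L2 hit [D]
13: W B1 → L1 miss wb→B7 [D]

WB = [5, 7]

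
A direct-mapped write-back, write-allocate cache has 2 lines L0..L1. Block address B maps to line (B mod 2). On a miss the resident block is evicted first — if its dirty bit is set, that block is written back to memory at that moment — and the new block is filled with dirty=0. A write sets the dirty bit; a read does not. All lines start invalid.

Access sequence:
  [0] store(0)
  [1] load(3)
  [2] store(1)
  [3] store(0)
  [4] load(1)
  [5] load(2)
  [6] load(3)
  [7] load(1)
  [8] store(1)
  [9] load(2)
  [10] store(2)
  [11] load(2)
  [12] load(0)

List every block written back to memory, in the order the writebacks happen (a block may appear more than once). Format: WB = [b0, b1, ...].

0: W B0 → L0 miss [D]
1: R B3 → L1 miss [-]
2: W B1 → L1 miss [D]
3: W B0 → L0 hit [D]
4: R B1 → L1 hit [D]
5: R B2 → L0 miss wb→B0 [-]
6: R B3 → L1 miss wb→B1 [-]
7: R B1 → L1 miss [-]
8: W B1 → L1 hit [D]
9: R B2 → L0 hit [-]
10: W B2 → L0 hit [D]
11: R B2 → L0 hit [D]
12: R B0 → L0 miss wb→B2 [-]

WB = [0, 1, 2]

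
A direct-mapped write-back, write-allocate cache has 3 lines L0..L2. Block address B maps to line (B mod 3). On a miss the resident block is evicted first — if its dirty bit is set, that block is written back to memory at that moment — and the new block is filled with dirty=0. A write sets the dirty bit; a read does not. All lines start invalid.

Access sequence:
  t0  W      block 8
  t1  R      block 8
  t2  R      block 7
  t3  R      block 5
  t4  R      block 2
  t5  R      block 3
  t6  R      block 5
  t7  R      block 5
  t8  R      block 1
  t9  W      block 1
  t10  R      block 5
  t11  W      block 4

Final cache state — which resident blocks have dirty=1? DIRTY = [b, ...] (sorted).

DIRTY = [4]

  0 | W B8 → L2 miss [D]
  1 | R B8 → L2 hit [D]
  2 | R B7 → L1 miss [-]
  3 | R B5 → L2 miss wb→B8 [-]
  4 | R B2 → L2 miss [-]
  5 | R B3 → L0 miss [-]
  6 | R B5 → L2 miss [-]
  7 | R B5 → L2 hit [-]
  8 | R B1 → L1 miss [-]
  9 | W B1 → L1 hit [D]
  10 | R B5 → L2 hit [-]
  11 | W B4 → L1 miss wb→B1 [D]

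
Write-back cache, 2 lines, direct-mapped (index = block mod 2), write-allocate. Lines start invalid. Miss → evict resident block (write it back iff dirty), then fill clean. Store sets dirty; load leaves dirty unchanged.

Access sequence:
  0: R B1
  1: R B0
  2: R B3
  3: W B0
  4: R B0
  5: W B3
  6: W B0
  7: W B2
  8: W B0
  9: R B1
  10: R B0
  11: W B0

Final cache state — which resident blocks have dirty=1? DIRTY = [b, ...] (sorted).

DIRTY = [0]

  0 | R B1 → L1 miss [-]
  1 | R B0 → L0 miss [-]
  2 | R B3 → L1 miss [-]
  3 | W B0 → L0 hit [D]
  4 | R B0 → L0 hit [D]
  5 | W B3 → L1 hit [D]
  6 | W B0 → L0 hit [D]
  7 | W B2 → L0 miss wb→B0 [D]
  8 | W B0 → L0 miss wb→B2 [D]
  9 | R B1 → L1 miss wb→B3 [-]
  10 | R B0 → L0 hit [D]
  11 | W B0 → L0 hit [D]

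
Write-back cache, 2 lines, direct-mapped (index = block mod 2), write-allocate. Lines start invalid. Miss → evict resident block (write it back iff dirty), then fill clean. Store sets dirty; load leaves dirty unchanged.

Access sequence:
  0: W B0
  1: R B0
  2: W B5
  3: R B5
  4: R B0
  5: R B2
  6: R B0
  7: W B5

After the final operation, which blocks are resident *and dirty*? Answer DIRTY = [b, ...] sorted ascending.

0: W B0 -> L0 miss  d=D]
1: R B0 -> L0 hit  d=D]
2: W B5 -> L1 miss  d=D]
3: R B5 -> L1 hit  d=D]
4: R B0 -> L0 hit  d=D]
5: R B2 -> L0 miss wb->B0  d=-]
6: R B0 -> L0 miss  d=-]
7: W B5 -> L1 hit  d=D]

DIRTY = [5]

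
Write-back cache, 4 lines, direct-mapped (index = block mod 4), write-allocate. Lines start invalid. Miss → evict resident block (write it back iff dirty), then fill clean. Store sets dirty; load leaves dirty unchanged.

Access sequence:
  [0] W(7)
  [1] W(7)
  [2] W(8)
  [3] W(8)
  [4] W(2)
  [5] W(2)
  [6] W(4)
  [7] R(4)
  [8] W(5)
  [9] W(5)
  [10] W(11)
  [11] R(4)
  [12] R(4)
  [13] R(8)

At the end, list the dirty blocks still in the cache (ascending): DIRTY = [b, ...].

0: W B7 -> L3 miss  d=D]
1: W B7 -> L3 hit  d=D]
2: W B8 -> L0 miss  d=D]
3: W B8 -> L0 hit  d=D]
4: W B2 -> L2 miss  d=D]
5: W B2 -> L2 hit  d=D]
6: W B4 -> L0 miss wb->B8  d=D]
7: R B4 -> L0 hit  d=D]
8: W B5 -> L1 miss  d=D]
9: W B5 -> L1 hit  d=D]
10: W B11 -> L3 miss wb->B7  d=D]
11: R B4 -> L0 hit  d=D]
12: R B4 -> L0 hit  d=D]
13: R B8 -> L0 miss wb->B4  d=-]

DIRTY = [2, 5, 11]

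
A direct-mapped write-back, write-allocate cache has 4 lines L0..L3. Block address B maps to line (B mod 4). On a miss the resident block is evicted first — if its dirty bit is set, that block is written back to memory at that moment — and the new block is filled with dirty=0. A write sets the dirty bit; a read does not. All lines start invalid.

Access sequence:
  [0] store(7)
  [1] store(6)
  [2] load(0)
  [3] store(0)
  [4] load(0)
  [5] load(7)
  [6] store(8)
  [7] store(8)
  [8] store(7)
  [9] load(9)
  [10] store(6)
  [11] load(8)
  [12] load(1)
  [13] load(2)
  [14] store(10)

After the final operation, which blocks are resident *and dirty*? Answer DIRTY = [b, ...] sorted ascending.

DIRTY = [7, 8, 10]

0: W B7 → L3 miss [D]
1: W B6 → L2 miss [D]
2: R B0 → L0 miss [-]
3: W B0 → L0 hit [D]
4: R B0 → L0 hit [D]
5: R B7 → L3 hit [D]
6: W B8 → L0 miss wb→B0 [D]
7: W B8 → L0 hit [D]
8: W B7 → L3 hit [D]
9: R B9 → L1 miss [-]
10: W B6 → L2 hit [D]
11: R B8 → L0 hit [D]
12: R B1 → L1 miss [-]
13: R B2 → L2 miss wb→B6 [-]
14: W B10 → L2 miss [D]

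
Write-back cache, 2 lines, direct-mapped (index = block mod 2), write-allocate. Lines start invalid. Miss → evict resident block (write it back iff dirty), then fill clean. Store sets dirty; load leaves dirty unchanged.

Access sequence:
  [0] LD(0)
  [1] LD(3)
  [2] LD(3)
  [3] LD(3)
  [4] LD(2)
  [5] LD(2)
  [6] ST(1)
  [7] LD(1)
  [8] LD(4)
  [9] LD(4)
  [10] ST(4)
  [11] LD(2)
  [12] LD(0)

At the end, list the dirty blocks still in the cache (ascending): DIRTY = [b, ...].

0: R B0 -> L0 miss  d=-]
1: R B3 -> L1 miss  d=-]
2: R B3 -> L1 hit  d=-]
3: R B3 -> L1 hit  d=-]
4: R B2 -> L0 miss  d=-]
5: R B2 -> L0 hit  d=-]
6: W B1 -> L1 miss  d=D]
7: R B1 -> L1 hit  d=D]
8: R B4 -> L0 miss  d=-]
9: R B4 -> L0 hit  d=-]
10: W B4 -> L0 hit  d=D]
11: R B2 -> L0 miss wb->B4  d=-]
12: R B0 -> L0 miss  d=-]

DIRTY = [1]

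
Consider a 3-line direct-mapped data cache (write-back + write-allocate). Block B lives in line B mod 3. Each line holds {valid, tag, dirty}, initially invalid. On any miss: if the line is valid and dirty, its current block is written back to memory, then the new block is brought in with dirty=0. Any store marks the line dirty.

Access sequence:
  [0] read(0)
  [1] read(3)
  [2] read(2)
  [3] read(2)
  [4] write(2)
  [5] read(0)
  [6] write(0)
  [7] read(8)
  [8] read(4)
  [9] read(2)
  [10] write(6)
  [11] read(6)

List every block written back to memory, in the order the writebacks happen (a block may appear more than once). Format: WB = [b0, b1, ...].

  0 | R B0 → L0 miss [-]
  1 | R B3 → L0 miss [-]
  2 | R B2 → L2 miss [-]
  3 | R B2 → L2 hit [-]
  4 | W B2 → L2 hit [D]
  5 | R B0 → L0 miss [-]
  6 | W B0 → L0 hit [D]
  7 | R B8 → L2 miss wb→B2 [-]
  8 | R B4 → L1 miss [-]
  9 | R B2 → L2 miss [-]
  10 | W B6 → L0 miss wb→B0 [D]
  11 | R B6 → L0 hit [D]

WB = [2, 0]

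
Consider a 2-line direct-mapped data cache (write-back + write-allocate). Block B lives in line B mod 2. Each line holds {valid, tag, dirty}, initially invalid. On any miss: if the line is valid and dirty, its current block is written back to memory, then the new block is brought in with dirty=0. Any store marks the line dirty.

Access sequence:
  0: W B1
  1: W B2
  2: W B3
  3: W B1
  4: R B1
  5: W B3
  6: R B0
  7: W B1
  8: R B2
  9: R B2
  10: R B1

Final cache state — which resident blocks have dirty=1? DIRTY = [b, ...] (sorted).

DIRTY = [1]

0: W B1 → L1 miss [D]
1: W B2 → L0 miss [D]
2: W B3 → L1 miss wb→B1 [D]
3: W B1 → L1 miss wb→B3 [D]
4: R B1 → L1 hit [D]
5: W B3 → L1 miss wb→B1 [D]
6: R B0 → L0 miss wb→B2 [-]
7: W B1 → L1 miss wb→B3 [D]
8: R B2 → L0 miss [-]
9: R B2 → L0 hit [-]
10: R B1 → L1 hit [D]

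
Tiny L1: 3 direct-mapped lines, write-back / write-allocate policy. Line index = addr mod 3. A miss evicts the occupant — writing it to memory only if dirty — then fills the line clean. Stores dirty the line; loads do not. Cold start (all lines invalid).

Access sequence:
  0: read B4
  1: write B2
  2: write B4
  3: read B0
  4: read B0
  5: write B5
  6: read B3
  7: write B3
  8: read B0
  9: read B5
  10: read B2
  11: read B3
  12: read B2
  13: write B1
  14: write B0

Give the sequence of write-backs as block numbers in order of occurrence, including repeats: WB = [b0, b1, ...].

0: R B4 → L1 miss [-]
1: W B2 → L2 miss [D]
2: W B4 → L1 hit [D]
3: R B0 → L0 miss [-]
4: R B0 → L0 hit [-]
5: W B5 → L2 miss wb→B2 [D]
6: R B3 → L0 miss [-]
7: W B3 → L0 hit [D]
8: R B0 → L0 miss wb→B3 [-]
9: R B5 → L2 hit [D]
10: R B2 → L2 miss wb→B5 [-]
11: R B3 → L0 miss [-]
12: R B2 → L2 hit [-]
13: W B1 → L1 miss wb→B4 [D]
14: W B0 → L0 miss [D]

WB = [2, 3, 5, 4]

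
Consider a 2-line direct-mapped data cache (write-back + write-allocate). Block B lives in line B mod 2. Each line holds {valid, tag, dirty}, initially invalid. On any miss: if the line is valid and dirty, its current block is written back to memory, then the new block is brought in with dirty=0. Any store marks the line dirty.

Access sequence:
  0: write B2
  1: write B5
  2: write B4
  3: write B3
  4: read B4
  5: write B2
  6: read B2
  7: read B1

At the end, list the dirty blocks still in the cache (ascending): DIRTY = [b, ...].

DIRTY = [2]

0: W B2 -> L0 miss  d=D]
1: W B5 -> L1 miss  d=D]
2: W B4 -> L0 miss wb->B2  d=D]
3: W B3 -> L1 miss wb->B5  d=D]
4: R B4 -> L0 hit  d=D]
5: W B2 -> L0 miss wb->B4  d=D]
6: R B2 -> L0 hit  d=D]
7: R B1 -> L1 miss wb->B3  d=-]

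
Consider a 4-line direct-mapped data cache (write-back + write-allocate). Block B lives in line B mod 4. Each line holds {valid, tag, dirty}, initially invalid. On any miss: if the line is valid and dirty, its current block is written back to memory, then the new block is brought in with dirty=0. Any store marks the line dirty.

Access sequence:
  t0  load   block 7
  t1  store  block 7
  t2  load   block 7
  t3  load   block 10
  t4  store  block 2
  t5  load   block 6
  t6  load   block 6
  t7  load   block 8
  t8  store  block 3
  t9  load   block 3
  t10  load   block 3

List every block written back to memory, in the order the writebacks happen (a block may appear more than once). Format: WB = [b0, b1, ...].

WB = [2, 7]

0: R B7 -> L3 miss  d=-]
1: W B7 -> L3 hit  d=D]
2: R B7 -> L3 hit  d=D]
3: R B10 -> L2 miss  d=-]
4: W B2 -> L2 miss  d=D]
5: R B6 -> L2 miss wb->B2  d=-]
6: R B6 -> L2 hit  d=-]
7: R B8 -> L0 miss  d=-]
8: W B3 -> L3 miss wb->B7  d=D]
9: R B3 -> L3 hit  d=D]
10: R B3 -> L3 hit  d=D]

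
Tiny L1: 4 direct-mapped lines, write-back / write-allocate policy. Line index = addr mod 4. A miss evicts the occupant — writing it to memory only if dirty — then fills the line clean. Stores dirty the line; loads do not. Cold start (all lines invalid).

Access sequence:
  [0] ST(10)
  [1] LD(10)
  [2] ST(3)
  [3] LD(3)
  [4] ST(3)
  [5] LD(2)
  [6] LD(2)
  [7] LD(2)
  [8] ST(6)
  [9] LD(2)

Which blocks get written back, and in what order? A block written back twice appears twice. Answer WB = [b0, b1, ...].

WB = [10, 6]

0: W B10 -> L2 miss  d=D]
1: R B10 -> L2 hit  d=D]
2: W B3 -> L3 miss  d=D]
3: R B3 -> L3 hit  d=D]
4: W B3 -> L3 hit  d=D]
5: R B2 -> L2 miss wb->B10  d=-]
6: R B2 -> L2 hit  d=-]
7: R B2 -> L2 hit  d=-]
8: W B6 -> L2 miss  d=D]
9: R B2 -> L2 miss wb->B6  d=-]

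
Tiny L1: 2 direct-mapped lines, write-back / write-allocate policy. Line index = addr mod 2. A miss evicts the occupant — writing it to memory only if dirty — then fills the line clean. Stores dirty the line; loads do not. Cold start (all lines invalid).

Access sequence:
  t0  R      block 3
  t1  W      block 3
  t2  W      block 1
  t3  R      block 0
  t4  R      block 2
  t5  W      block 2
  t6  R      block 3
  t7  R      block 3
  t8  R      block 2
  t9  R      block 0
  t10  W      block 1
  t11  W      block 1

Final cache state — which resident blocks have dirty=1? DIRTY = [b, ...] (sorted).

DIRTY = [1]

0: R B3 -> L1 miss  d=-]
1: W B3 -> L1 hit  d=D]
2: W B1 -> L1 miss wb->B3  d=D]
3: R B0 -> L0 miss  d=-]
4: R B2 -> L0 miss  d=-]
5: W B2 -> L0 hit  d=D]
6: R B3 -> L1 miss wb->B1  d=-]
7: R B3 -> L1 hit  d=-]
8: R B2 -> L0 hit  d=D]
9: R B0 -> L0 miss wb->B2  d=-]
10: W B1 -> L1 miss  d=D]
11: W B1 -> L1 hit  d=D]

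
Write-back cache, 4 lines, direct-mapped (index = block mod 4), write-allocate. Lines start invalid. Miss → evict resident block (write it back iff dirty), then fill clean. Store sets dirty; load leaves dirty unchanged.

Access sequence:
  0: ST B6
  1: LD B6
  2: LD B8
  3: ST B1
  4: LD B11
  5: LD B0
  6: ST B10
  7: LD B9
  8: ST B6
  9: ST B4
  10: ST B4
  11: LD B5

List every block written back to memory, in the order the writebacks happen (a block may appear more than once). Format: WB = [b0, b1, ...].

WB = [6, 1, 10]

0: W B6 -> L2 miss  d=D]
1: R B6 -> L2 hit  d=D]
2: R B8 -> L0 miss  d=-]
3: W B1 -> L1 miss  d=D]
4: R B11 -> L3 miss  d=-]
5: R B0 -> L0 miss  d=-]
6: W B10 -> L2 miss wb->B6  d=D]
7: R B9 -> L1 miss wb->B1  d=-]
8: W B6 -> L2 miss wb->B10  d=D]
9: W B4 -> L0 miss  d=D]
10: W B4 -> L0 hit  d=D]
11: R B5 -> L1 miss  d=-]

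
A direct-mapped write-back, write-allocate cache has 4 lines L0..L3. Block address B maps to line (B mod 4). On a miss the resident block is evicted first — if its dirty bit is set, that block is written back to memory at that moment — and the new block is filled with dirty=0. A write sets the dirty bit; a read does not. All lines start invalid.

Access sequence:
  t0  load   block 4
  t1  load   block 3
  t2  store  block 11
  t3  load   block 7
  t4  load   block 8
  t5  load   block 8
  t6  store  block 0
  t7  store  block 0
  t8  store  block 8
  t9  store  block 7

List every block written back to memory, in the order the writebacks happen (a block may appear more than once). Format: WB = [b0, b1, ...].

0: R B4 -> L0 miss  d=-]
1: R B3 -> L3 miss  d=-]
2: W B11 -> L3 miss  d=D]
3: R B7 -> L3 miss wb->B11  d=-]
4: R B8 -> L0 miss  d=-]
5: R B8 -> L0 hit  d=-]
6: W B0 -> L0 miss  d=D]
7: W B0 -> L0 hit  d=D]
8: W B8 -> L0 miss wb->B0  d=D]
9: W B7 -> L3 hit  d=D]

WB = [11, 0]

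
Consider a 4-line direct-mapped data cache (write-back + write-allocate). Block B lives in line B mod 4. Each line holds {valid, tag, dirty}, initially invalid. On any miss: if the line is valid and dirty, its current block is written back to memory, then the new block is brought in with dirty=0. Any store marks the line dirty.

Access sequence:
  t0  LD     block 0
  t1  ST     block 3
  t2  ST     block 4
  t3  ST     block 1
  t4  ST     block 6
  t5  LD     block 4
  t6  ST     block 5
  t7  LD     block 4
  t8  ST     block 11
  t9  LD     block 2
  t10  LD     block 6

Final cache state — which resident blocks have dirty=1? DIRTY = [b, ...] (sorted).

DIRTY = [4, 5, 11]

  0 | R B0 → L0 miss [-]
  1 | W B3 → L3 miss [D]
  2 | W B4 → L0 miss [D]
  3 | W B1 → L1 miss [D]
  4 | W B6 → L2 miss [D]
  5 | R B4 → L0 hit [D]
  6 | W B5 → L1 miss wb→B1 [D]
  7 | R B4 → L0 hit [D]
  8 | W B11 → L3 miss wb→B3 [D]
  9 | R B2 → L2 miss wb→B6 [-]
  10 | R B6 → L2 miss [-]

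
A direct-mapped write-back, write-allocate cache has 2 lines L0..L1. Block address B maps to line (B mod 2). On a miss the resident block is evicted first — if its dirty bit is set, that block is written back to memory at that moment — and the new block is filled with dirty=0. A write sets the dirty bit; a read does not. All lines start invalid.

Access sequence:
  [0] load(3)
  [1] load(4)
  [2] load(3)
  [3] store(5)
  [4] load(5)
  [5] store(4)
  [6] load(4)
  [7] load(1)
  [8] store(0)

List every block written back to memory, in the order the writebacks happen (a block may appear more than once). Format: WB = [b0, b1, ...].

0: R B3 → L1 miss [-]
1: R B4 → L0 miss [-]
2: R B3 → L1 hit [-]
3: W B5 → L1 miss [D]
4: R B5 → L1 hit [D]
5: W B4 → L0 hit [D]
6: R B4 → L0 hit [D]
7: R B1 → L1 miss wb→B5 [-]
8: W B0 → L0 miss wb→B4 [D]

WB = [5, 4]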